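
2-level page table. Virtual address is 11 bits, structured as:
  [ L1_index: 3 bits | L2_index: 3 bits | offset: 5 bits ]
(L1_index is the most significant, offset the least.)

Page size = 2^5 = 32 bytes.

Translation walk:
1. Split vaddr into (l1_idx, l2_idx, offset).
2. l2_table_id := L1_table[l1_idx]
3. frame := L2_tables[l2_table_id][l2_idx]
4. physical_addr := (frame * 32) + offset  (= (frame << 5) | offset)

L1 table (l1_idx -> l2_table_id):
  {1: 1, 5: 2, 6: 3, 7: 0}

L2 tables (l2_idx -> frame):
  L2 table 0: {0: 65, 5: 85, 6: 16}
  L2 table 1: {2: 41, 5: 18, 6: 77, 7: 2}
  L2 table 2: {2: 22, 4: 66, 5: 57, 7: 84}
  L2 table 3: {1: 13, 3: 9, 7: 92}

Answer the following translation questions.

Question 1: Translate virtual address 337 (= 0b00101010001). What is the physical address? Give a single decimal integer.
vaddr = 337 = 0b00101010001
Split: l1_idx=1, l2_idx=2, offset=17
L1[1] = 1
L2[1][2] = 41
paddr = 41 * 32 + 17 = 1329

Answer: 1329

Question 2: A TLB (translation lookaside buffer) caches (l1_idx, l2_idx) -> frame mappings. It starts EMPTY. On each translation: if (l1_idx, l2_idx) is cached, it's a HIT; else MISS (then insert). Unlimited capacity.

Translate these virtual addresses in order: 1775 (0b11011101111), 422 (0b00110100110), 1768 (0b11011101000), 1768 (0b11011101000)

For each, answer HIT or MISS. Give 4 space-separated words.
Answer: MISS MISS HIT HIT

Derivation:
vaddr=1775: (6,7) not in TLB -> MISS, insert
vaddr=422: (1,5) not in TLB -> MISS, insert
vaddr=1768: (6,7) in TLB -> HIT
vaddr=1768: (6,7) in TLB -> HIT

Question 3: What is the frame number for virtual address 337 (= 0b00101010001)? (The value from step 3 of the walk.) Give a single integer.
Answer: 41

Derivation:
vaddr = 337: l1_idx=1, l2_idx=2
L1[1] = 1; L2[1][2] = 41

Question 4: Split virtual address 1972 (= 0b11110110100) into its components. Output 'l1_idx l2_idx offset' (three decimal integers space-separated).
Answer: 7 5 20

Derivation:
vaddr = 1972 = 0b11110110100
  top 3 bits -> l1_idx = 7
  next 3 bits -> l2_idx = 5
  bottom 5 bits -> offset = 20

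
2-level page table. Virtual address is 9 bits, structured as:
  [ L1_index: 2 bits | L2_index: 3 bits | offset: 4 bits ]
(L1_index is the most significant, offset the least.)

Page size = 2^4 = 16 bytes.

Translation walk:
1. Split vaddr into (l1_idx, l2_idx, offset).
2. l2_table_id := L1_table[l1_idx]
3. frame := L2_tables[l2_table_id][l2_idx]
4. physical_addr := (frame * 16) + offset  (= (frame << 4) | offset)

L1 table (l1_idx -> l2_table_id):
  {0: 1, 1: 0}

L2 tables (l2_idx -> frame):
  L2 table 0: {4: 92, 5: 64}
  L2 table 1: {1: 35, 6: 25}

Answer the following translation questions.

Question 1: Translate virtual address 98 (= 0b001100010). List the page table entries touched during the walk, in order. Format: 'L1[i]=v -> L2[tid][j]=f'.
vaddr = 98 = 0b001100010
Split: l1_idx=0, l2_idx=6, offset=2

Answer: L1[0]=1 -> L2[1][6]=25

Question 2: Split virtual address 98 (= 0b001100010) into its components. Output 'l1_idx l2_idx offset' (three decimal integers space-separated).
Answer: 0 6 2

Derivation:
vaddr = 98 = 0b001100010
  top 2 bits -> l1_idx = 0
  next 3 bits -> l2_idx = 6
  bottom 4 bits -> offset = 2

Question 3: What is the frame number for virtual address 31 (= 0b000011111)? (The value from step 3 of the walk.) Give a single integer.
Answer: 35

Derivation:
vaddr = 31: l1_idx=0, l2_idx=1
L1[0] = 1; L2[1][1] = 35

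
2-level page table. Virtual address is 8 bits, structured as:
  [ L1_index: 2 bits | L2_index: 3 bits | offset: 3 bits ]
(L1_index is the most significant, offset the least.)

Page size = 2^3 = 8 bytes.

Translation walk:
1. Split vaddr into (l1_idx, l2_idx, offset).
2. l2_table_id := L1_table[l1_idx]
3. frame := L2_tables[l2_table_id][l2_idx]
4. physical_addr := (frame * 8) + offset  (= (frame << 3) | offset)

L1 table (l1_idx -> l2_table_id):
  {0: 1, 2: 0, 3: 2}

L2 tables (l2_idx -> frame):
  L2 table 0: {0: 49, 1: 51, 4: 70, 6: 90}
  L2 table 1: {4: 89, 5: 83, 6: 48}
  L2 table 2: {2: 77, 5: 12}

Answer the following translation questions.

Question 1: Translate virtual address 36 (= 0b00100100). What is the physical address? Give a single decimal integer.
vaddr = 36 = 0b00100100
Split: l1_idx=0, l2_idx=4, offset=4
L1[0] = 1
L2[1][4] = 89
paddr = 89 * 8 + 4 = 716

Answer: 716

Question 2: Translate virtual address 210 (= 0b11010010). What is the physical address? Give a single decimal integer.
vaddr = 210 = 0b11010010
Split: l1_idx=3, l2_idx=2, offset=2
L1[3] = 2
L2[2][2] = 77
paddr = 77 * 8 + 2 = 618

Answer: 618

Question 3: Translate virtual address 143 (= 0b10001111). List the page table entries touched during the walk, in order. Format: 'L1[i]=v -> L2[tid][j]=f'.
Answer: L1[2]=0 -> L2[0][1]=51

Derivation:
vaddr = 143 = 0b10001111
Split: l1_idx=2, l2_idx=1, offset=7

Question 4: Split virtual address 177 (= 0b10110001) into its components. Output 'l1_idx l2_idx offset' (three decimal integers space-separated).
Answer: 2 6 1

Derivation:
vaddr = 177 = 0b10110001
  top 2 bits -> l1_idx = 2
  next 3 bits -> l2_idx = 6
  bottom 3 bits -> offset = 1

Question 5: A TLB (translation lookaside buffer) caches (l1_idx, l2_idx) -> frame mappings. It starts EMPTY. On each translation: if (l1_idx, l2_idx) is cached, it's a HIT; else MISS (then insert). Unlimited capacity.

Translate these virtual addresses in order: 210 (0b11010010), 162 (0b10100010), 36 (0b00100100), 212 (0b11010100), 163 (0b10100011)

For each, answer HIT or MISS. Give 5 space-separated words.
Answer: MISS MISS MISS HIT HIT

Derivation:
vaddr=210: (3,2) not in TLB -> MISS, insert
vaddr=162: (2,4) not in TLB -> MISS, insert
vaddr=36: (0,4) not in TLB -> MISS, insert
vaddr=212: (3,2) in TLB -> HIT
vaddr=163: (2,4) in TLB -> HIT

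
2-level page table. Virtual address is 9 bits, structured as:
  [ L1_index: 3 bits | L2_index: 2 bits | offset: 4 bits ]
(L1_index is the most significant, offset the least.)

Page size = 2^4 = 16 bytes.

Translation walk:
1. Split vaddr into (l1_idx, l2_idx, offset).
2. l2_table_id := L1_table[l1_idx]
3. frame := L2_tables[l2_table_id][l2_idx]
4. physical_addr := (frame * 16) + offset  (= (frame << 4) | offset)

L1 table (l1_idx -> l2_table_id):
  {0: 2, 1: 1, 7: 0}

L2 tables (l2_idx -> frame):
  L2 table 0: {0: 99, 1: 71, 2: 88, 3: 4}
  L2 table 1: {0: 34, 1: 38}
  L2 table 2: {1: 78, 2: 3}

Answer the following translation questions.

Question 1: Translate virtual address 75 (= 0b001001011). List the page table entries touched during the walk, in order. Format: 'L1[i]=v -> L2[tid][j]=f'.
vaddr = 75 = 0b001001011
Split: l1_idx=1, l2_idx=0, offset=11

Answer: L1[1]=1 -> L2[1][0]=34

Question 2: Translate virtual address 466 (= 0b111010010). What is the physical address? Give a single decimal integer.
vaddr = 466 = 0b111010010
Split: l1_idx=7, l2_idx=1, offset=2
L1[7] = 0
L2[0][1] = 71
paddr = 71 * 16 + 2 = 1138

Answer: 1138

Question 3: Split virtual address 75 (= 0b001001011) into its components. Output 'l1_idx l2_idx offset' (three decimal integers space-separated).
Answer: 1 0 11

Derivation:
vaddr = 75 = 0b001001011
  top 3 bits -> l1_idx = 1
  next 2 bits -> l2_idx = 0
  bottom 4 bits -> offset = 11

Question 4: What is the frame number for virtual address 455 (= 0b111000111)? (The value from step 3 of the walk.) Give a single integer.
Answer: 99

Derivation:
vaddr = 455: l1_idx=7, l2_idx=0
L1[7] = 0; L2[0][0] = 99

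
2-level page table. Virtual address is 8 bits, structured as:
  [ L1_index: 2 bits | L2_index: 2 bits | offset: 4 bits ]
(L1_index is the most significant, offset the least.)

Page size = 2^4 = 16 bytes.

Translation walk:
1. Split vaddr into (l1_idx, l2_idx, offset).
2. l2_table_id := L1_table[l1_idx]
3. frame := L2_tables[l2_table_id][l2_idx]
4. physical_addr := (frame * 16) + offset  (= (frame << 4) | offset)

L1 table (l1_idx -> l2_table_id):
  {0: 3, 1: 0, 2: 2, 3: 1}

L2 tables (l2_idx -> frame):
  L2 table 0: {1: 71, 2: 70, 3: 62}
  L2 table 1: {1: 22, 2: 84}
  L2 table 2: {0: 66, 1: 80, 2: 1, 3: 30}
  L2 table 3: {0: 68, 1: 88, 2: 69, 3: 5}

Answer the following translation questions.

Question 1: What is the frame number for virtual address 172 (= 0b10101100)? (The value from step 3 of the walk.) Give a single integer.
vaddr = 172: l1_idx=2, l2_idx=2
L1[2] = 2; L2[2][2] = 1

Answer: 1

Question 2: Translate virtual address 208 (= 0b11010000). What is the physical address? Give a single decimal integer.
Answer: 352

Derivation:
vaddr = 208 = 0b11010000
Split: l1_idx=3, l2_idx=1, offset=0
L1[3] = 1
L2[1][1] = 22
paddr = 22 * 16 + 0 = 352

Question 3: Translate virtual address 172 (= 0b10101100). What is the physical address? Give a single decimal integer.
vaddr = 172 = 0b10101100
Split: l1_idx=2, l2_idx=2, offset=12
L1[2] = 2
L2[2][2] = 1
paddr = 1 * 16 + 12 = 28

Answer: 28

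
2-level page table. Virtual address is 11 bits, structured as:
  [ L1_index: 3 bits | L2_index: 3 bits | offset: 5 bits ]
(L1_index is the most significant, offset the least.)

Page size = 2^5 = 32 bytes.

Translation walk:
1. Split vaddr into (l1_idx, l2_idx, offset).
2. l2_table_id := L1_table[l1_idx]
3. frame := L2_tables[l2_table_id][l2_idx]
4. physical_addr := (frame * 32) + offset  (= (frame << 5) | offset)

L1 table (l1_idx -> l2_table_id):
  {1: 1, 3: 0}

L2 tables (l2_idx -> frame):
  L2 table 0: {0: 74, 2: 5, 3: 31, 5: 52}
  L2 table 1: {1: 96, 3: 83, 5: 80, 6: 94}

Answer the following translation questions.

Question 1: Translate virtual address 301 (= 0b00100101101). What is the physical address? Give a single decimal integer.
vaddr = 301 = 0b00100101101
Split: l1_idx=1, l2_idx=1, offset=13
L1[1] = 1
L2[1][1] = 96
paddr = 96 * 32 + 13 = 3085

Answer: 3085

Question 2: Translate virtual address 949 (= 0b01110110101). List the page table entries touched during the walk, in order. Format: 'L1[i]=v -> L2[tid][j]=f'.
Answer: L1[3]=0 -> L2[0][5]=52

Derivation:
vaddr = 949 = 0b01110110101
Split: l1_idx=3, l2_idx=5, offset=21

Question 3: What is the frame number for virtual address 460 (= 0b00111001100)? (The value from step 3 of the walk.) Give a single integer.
vaddr = 460: l1_idx=1, l2_idx=6
L1[1] = 1; L2[1][6] = 94

Answer: 94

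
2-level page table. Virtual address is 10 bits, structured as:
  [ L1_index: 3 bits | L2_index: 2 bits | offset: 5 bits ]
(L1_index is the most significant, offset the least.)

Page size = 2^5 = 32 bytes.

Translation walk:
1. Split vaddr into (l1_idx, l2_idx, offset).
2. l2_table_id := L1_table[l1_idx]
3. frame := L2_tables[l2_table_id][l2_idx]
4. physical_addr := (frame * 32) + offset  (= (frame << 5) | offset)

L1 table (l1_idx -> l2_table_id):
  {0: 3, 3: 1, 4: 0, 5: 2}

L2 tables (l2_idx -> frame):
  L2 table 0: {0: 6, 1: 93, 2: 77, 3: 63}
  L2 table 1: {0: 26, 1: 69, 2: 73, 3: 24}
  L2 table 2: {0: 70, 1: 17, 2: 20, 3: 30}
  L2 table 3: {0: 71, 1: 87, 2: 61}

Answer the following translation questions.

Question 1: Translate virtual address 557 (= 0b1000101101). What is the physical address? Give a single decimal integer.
vaddr = 557 = 0b1000101101
Split: l1_idx=4, l2_idx=1, offset=13
L1[4] = 0
L2[0][1] = 93
paddr = 93 * 32 + 13 = 2989

Answer: 2989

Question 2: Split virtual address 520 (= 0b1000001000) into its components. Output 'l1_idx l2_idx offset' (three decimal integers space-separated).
vaddr = 520 = 0b1000001000
  top 3 bits -> l1_idx = 4
  next 2 bits -> l2_idx = 0
  bottom 5 bits -> offset = 8

Answer: 4 0 8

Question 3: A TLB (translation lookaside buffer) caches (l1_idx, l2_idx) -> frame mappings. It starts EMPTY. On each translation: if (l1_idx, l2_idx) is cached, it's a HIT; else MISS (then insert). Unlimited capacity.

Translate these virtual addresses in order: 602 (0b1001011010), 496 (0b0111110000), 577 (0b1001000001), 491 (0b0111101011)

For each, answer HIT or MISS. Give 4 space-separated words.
vaddr=602: (4,2) not in TLB -> MISS, insert
vaddr=496: (3,3) not in TLB -> MISS, insert
vaddr=577: (4,2) in TLB -> HIT
vaddr=491: (3,3) in TLB -> HIT

Answer: MISS MISS HIT HIT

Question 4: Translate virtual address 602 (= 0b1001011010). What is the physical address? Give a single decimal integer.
vaddr = 602 = 0b1001011010
Split: l1_idx=4, l2_idx=2, offset=26
L1[4] = 0
L2[0][2] = 77
paddr = 77 * 32 + 26 = 2490

Answer: 2490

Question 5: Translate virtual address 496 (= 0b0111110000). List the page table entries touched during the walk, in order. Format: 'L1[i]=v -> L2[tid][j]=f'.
vaddr = 496 = 0b0111110000
Split: l1_idx=3, l2_idx=3, offset=16

Answer: L1[3]=1 -> L2[1][3]=24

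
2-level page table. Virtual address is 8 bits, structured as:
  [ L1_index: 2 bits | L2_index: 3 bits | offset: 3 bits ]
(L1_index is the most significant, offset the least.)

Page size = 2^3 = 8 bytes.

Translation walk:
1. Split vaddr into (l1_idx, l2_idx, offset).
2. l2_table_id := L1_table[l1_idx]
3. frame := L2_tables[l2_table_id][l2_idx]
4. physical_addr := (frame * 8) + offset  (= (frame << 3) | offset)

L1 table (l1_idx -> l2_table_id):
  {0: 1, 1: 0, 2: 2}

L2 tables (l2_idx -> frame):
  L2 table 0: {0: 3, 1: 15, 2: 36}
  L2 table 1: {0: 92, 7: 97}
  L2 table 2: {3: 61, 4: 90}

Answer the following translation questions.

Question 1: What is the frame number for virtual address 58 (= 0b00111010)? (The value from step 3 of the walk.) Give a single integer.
Answer: 97

Derivation:
vaddr = 58: l1_idx=0, l2_idx=7
L1[0] = 1; L2[1][7] = 97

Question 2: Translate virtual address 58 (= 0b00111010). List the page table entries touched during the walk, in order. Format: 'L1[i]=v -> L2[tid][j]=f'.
vaddr = 58 = 0b00111010
Split: l1_idx=0, l2_idx=7, offset=2

Answer: L1[0]=1 -> L2[1][7]=97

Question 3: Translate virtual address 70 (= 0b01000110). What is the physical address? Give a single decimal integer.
vaddr = 70 = 0b01000110
Split: l1_idx=1, l2_idx=0, offset=6
L1[1] = 0
L2[0][0] = 3
paddr = 3 * 8 + 6 = 30

Answer: 30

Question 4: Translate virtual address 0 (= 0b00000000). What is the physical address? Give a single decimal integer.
Answer: 736

Derivation:
vaddr = 0 = 0b00000000
Split: l1_idx=0, l2_idx=0, offset=0
L1[0] = 1
L2[1][0] = 92
paddr = 92 * 8 + 0 = 736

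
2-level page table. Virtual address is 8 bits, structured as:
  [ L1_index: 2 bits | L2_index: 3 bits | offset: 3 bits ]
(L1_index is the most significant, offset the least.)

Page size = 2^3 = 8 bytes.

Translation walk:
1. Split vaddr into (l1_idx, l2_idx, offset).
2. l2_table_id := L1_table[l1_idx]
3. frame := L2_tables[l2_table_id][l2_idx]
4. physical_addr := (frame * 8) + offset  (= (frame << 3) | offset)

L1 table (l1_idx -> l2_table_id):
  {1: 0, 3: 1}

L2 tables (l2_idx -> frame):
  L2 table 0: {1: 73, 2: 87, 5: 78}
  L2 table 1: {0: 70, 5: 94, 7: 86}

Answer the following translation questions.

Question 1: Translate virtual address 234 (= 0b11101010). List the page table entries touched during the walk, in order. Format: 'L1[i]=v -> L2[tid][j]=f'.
Answer: L1[3]=1 -> L2[1][5]=94

Derivation:
vaddr = 234 = 0b11101010
Split: l1_idx=3, l2_idx=5, offset=2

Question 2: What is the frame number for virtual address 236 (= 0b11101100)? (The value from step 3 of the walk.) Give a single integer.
vaddr = 236: l1_idx=3, l2_idx=5
L1[3] = 1; L2[1][5] = 94

Answer: 94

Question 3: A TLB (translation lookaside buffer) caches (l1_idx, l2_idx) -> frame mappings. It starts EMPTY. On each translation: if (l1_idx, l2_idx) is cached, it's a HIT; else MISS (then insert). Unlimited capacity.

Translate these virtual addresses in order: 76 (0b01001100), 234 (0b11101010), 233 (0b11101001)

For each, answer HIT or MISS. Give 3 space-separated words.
vaddr=76: (1,1) not in TLB -> MISS, insert
vaddr=234: (3,5) not in TLB -> MISS, insert
vaddr=233: (3,5) in TLB -> HIT

Answer: MISS MISS HIT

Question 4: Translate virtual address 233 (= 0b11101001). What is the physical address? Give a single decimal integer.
vaddr = 233 = 0b11101001
Split: l1_idx=3, l2_idx=5, offset=1
L1[3] = 1
L2[1][5] = 94
paddr = 94 * 8 + 1 = 753

Answer: 753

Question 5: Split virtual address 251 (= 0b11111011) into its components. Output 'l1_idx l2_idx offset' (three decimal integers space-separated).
Answer: 3 7 3

Derivation:
vaddr = 251 = 0b11111011
  top 2 bits -> l1_idx = 3
  next 3 bits -> l2_idx = 7
  bottom 3 bits -> offset = 3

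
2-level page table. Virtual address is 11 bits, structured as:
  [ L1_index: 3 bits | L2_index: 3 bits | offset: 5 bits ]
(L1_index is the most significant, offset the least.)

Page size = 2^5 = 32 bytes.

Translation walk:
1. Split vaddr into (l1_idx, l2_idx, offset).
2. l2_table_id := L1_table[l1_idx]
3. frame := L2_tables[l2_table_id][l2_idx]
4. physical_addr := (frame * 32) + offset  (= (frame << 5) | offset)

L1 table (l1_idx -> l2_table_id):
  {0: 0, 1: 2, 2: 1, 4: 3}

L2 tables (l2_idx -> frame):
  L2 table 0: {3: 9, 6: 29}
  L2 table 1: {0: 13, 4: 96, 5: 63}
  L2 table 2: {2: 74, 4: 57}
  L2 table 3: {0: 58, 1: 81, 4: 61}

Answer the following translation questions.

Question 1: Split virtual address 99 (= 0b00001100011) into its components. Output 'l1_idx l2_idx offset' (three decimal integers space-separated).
Answer: 0 3 3

Derivation:
vaddr = 99 = 0b00001100011
  top 3 bits -> l1_idx = 0
  next 3 bits -> l2_idx = 3
  bottom 5 bits -> offset = 3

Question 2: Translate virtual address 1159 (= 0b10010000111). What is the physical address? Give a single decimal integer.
vaddr = 1159 = 0b10010000111
Split: l1_idx=4, l2_idx=4, offset=7
L1[4] = 3
L2[3][4] = 61
paddr = 61 * 32 + 7 = 1959

Answer: 1959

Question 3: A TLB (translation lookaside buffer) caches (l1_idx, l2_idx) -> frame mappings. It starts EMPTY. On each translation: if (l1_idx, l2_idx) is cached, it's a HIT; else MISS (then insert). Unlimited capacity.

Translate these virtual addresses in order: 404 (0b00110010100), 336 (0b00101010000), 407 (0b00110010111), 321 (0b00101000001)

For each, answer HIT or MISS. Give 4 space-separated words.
vaddr=404: (1,4) not in TLB -> MISS, insert
vaddr=336: (1,2) not in TLB -> MISS, insert
vaddr=407: (1,4) in TLB -> HIT
vaddr=321: (1,2) in TLB -> HIT

Answer: MISS MISS HIT HIT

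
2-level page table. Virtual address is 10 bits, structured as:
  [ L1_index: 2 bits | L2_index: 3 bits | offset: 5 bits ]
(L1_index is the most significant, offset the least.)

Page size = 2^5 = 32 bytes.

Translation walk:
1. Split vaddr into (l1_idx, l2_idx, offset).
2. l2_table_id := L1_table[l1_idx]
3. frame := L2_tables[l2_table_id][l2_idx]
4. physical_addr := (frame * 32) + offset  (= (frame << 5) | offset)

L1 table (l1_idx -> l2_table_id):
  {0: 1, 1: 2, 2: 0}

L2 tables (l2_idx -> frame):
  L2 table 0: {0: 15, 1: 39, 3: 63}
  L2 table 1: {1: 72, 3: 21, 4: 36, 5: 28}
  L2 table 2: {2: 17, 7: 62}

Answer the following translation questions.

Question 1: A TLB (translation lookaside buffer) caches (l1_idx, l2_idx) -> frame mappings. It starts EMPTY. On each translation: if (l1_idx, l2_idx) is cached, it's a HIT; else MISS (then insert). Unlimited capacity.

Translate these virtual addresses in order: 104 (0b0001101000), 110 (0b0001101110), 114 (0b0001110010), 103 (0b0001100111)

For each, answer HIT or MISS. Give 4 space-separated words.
vaddr=104: (0,3) not in TLB -> MISS, insert
vaddr=110: (0,3) in TLB -> HIT
vaddr=114: (0,3) in TLB -> HIT
vaddr=103: (0,3) in TLB -> HIT

Answer: MISS HIT HIT HIT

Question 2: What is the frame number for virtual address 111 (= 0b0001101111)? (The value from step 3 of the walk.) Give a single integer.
vaddr = 111: l1_idx=0, l2_idx=3
L1[0] = 1; L2[1][3] = 21

Answer: 21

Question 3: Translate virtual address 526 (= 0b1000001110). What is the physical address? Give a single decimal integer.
vaddr = 526 = 0b1000001110
Split: l1_idx=2, l2_idx=0, offset=14
L1[2] = 0
L2[0][0] = 15
paddr = 15 * 32 + 14 = 494

Answer: 494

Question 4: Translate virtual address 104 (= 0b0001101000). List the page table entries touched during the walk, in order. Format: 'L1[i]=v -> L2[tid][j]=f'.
vaddr = 104 = 0b0001101000
Split: l1_idx=0, l2_idx=3, offset=8

Answer: L1[0]=1 -> L2[1][3]=21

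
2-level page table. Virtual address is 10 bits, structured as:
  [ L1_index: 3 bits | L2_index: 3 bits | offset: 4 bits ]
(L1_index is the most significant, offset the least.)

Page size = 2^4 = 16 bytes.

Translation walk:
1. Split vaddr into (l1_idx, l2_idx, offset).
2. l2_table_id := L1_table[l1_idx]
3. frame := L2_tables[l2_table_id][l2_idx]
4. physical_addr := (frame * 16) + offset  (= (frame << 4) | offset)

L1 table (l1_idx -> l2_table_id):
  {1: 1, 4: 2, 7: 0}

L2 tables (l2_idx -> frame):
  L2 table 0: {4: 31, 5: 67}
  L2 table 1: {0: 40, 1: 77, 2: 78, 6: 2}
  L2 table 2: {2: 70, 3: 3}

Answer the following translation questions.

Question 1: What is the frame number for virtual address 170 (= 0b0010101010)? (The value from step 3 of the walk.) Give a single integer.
vaddr = 170: l1_idx=1, l2_idx=2
L1[1] = 1; L2[1][2] = 78

Answer: 78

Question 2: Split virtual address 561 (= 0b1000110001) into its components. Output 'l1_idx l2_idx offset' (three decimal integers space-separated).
vaddr = 561 = 0b1000110001
  top 3 bits -> l1_idx = 4
  next 3 bits -> l2_idx = 3
  bottom 4 bits -> offset = 1

Answer: 4 3 1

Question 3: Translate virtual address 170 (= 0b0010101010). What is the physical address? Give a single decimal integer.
Answer: 1258

Derivation:
vaddr = 170 = 0b0010101010
Split: l1_idx=1, l2_idx=2, offset=10
L1[1] = 1
L2[1][2] = 78
paddr = 78 * 16 + 10 = 1258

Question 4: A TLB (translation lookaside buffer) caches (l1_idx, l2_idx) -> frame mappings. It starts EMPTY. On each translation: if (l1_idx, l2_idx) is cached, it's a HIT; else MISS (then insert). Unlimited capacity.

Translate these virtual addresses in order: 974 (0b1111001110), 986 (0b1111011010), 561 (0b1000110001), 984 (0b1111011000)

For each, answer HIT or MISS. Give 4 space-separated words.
vaddr=974: (7,4) not in TLB -> MISS, insert
vaddr=986: (7,5) not in TLB -> MISS, insert
vaddr=561: (4,3) not in TLB -> MISS, insert
vaddr=984: (7,5) in TLB -> HIT

Answer: MISS MISS MISS HIT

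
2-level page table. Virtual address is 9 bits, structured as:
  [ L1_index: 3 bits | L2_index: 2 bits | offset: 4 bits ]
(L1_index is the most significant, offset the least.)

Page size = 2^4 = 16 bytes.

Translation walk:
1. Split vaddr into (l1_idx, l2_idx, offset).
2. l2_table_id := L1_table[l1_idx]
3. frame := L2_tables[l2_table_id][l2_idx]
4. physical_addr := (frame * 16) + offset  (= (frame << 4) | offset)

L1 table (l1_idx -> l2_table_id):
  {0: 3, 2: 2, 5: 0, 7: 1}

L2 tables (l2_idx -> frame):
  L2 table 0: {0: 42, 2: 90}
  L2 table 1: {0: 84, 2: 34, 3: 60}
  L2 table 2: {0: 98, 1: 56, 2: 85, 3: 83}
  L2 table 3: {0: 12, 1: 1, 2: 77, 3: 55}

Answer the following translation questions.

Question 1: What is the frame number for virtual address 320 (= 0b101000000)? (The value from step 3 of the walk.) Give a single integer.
vaddr = 320: l1_idx=5, l2_idx=0
L1[5] = 0; L2[0][0] = 42

Answer: 42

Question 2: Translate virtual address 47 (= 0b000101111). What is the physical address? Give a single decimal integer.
vaddr = 47 = 0b000101111
Split: l1_idx=0, l2_idx=2, offset=15
L1[0] = 3
L2[3][2] = 77
paddr = 77 * 16 + 15 = 1247

Answer: 1247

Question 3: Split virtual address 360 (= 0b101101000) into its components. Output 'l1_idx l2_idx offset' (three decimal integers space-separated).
vaddr = 360 = 0b101101000
  top 3 bits -> l1_idx = 5
  next 2 bits -> l2_idx = 2
  bottom 4 bits -> offset = 8

Answer: 5 2 8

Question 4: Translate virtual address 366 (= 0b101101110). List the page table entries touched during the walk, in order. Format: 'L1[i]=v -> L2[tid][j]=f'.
vaddr = 366 = 0b101101110
Split: l1_idx=5, l2_idx=2, offset=14

Answer: L1[5]=0 -> L2[0][2]=90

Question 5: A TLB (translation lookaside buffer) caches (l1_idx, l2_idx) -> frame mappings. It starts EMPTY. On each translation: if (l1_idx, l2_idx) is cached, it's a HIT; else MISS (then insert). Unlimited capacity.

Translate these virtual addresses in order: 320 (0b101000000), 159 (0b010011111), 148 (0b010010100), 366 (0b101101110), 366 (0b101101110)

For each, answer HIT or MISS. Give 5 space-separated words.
Answer: MISS MISS HIT MISS HIT

Derivation:
vaddr=320: (5,0) not in TLB -> MISS, insert
vaddr=159: (2,1) not in TLB -> MISS, insert
vaddr=148: (2,1) in TLB -> HIT
vaddr=366: (5,2) not in TLB -> MISS, insert
vaddr=366: (5,2) in TLB -> HIT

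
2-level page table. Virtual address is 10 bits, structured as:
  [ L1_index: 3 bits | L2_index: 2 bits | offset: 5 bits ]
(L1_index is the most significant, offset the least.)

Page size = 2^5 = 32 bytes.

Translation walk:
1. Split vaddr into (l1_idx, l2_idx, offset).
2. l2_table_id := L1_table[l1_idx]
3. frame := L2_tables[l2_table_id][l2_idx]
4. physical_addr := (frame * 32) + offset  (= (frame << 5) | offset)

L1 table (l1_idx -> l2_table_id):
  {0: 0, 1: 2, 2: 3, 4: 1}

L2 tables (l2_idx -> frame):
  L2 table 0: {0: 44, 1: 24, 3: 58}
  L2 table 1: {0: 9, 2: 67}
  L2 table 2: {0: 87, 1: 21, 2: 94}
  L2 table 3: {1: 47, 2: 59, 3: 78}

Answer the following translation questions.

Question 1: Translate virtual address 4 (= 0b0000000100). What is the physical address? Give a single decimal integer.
Answer: 1412

Derivation:
vaddr = 4 = 0b0000000100
Split: l1_idx=0, l2_idx=0, offset=4
L1[0] = 0
L2[0][0] = 44
paddr = 44 * 32 + 4 = 1412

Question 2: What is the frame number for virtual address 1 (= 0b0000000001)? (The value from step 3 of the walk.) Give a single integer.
vaddr = 1: l1_idx=0, l2_idx=0
L1[0] = 0; L2[0][0] = 44

Answer: 44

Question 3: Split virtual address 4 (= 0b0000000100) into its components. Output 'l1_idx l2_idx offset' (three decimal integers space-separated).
vaddr = 4 = 0b0000000100
  top 3 bits -> l1_idx = 0
  next 2 bits -> l2_idx = 0
  bottom 5 bits -> offset = 4

Answer: 0 0 4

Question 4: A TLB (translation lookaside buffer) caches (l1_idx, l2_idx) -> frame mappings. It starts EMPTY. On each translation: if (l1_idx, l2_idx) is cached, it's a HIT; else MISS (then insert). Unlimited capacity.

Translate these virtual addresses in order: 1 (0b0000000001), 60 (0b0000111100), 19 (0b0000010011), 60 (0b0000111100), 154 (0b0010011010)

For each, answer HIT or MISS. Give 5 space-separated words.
Answer: MISS MISS HIT HIT MISS

Derivation:
vaddr=1: (0,0) not in TLB -> MISS, insert
vaddr=60: (0,1) not in TLB -> MISS, insert
vaddr=19: (0,0) in TLB -> HIT
vaddr=60: (0,1) in TLB -> HIT
vaddr=154: (1,0) not in TLB -> MISS, insert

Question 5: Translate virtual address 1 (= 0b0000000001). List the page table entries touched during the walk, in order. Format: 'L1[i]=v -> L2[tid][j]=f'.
vaddr = 1 = 0b0000000001
Split: l1_idx=0, l2_idx=0, offset=1

Answer: L1[0]=0 -> L2[0][0]=44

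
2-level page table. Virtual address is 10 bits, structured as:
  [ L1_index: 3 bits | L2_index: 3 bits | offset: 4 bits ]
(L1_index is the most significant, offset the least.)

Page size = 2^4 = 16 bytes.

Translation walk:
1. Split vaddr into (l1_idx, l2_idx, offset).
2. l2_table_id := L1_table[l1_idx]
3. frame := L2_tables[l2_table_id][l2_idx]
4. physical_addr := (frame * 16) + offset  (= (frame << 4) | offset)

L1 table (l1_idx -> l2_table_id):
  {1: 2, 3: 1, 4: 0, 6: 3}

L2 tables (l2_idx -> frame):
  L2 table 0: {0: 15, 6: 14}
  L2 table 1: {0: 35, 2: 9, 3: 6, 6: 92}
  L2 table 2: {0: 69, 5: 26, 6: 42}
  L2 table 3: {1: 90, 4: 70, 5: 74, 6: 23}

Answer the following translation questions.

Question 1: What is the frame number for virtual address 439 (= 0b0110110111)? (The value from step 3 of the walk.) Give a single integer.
vaddr = 439: l1_idx=3, l2_idx=3
L1[3] = 1; L2[1][3] = 6

Answer: 6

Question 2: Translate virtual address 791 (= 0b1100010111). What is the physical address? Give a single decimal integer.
vaddr = 791 = 0b1100010111
Split: l1_idx=6, l2_idx=1, offset=7
L1[6] = 3
L2[3][1] = 90
paddr = 90 * 16 + 7 = 1447

Answer: 1447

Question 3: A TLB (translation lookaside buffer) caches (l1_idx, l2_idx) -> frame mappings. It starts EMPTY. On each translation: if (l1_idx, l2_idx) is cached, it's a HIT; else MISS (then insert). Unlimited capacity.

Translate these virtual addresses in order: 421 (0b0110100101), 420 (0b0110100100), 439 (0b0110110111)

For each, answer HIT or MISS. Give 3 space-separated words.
Answer: MISS HIT MISS

Derivation:
vaddr=421: (3,2) not in TLB -> MISS, insert
vaddr=420: (3,2) in TLB -> HIT
vaddr=439: (3,3) not in TLB -> MISS, insert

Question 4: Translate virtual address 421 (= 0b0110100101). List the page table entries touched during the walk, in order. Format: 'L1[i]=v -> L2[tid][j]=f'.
Answer: L1[3]=1 -> L2[1][2]=9

Derivation:
vaddr = 421 = 0b0110100101
Split: l1_idx=3, l2_idx=2, offset=5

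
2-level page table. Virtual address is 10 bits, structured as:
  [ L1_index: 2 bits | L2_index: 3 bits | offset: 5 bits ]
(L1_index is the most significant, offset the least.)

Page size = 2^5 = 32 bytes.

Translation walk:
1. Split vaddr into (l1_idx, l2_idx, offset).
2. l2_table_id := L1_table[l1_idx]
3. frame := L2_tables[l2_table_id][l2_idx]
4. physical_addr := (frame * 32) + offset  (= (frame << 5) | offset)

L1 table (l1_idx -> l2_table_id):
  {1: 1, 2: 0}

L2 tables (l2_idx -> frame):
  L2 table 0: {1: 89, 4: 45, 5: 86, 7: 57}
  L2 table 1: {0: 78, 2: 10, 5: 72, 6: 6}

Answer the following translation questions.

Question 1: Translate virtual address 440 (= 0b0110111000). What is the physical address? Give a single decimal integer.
Answer: 2328

Derivation:
vaddr = 440 = 0b0110111000
Split: l1_idx=1, l2_idx=5, offset=24
L1[1] = 1
L2[1][5] = 72
paddr = 72 * 32 + 24 = 2328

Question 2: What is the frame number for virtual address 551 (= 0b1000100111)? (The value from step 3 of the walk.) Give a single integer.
vaddr = 551: l1_idx=2, l2_idx=1
L1[2] = 0; L2[0][1] = 89

Answer: 89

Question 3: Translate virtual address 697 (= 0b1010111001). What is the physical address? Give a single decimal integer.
vaddr = 697 = 0b1010111001
Split: l1_idx=2, l2_idx=5, offset=25
L1[2] = 0
L2[0][5] = 86
paddr = 86 * 32 + 25 = 2777

Answer: 2777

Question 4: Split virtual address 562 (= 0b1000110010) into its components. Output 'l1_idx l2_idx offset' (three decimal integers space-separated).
vaddr = 562 = 0b1000110010
  top 2 bits -> l1_idx = 2
  next 3 bits -> l2_idx = 1
  bottom 5 bits -> offset = 18

Answer: 2 1 18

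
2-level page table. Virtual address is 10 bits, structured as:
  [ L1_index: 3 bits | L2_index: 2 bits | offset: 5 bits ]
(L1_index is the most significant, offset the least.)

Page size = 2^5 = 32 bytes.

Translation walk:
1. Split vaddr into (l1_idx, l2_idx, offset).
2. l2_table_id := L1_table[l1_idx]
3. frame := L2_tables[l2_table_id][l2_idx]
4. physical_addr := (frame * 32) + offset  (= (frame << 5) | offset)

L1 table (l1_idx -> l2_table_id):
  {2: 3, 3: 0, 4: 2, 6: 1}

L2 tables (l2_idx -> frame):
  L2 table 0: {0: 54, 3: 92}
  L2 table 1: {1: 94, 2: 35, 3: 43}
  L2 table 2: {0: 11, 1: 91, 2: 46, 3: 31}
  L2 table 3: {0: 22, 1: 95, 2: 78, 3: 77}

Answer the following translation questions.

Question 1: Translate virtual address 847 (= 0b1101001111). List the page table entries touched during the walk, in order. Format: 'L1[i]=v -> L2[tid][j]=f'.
vaddr = 847 = 0b1101001111
Split: l1_idx=6, l2_idx=2, offset=15

Answer: L1[6]=1 -> L2[1][2]=35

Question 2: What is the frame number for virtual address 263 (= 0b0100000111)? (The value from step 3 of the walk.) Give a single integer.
vaddr = 263: l1_idx=2, l2_idx=0
L1[2] = 3; L2[3][0] = 22

Answer: 22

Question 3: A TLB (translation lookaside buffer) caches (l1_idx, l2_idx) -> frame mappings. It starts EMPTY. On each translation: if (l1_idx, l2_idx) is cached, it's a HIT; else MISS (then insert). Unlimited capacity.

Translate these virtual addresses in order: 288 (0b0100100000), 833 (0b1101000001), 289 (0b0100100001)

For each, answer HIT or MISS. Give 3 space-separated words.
vaddr=288: (2,1) not in TLB -> MISS, insert
vaddr=833: (6,2) not in TLB -> MISS, insert
vaddr=289: (2,1) in TLB -> HIT

Answer: MISS MISS HIT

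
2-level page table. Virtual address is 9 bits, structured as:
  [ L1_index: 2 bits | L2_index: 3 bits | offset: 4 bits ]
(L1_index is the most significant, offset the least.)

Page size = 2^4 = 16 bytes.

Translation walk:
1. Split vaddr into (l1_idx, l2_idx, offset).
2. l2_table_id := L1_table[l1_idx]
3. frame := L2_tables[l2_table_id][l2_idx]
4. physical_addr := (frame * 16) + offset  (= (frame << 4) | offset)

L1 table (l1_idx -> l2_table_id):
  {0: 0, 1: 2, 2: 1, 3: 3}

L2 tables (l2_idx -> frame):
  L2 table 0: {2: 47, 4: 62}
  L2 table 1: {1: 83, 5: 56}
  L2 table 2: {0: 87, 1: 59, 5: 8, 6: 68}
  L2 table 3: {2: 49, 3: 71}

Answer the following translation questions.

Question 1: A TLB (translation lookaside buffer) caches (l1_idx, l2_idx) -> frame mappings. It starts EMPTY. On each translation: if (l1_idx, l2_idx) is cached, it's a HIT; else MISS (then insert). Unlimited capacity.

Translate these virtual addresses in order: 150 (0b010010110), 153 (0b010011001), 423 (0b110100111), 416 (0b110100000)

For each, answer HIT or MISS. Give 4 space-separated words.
Answer: MISS HIT MISS HIT

Derivation:
vaddr=150: (1,1) not in TLB -> MISS, insert
vaddr=153: (1,1) in TLB -> HIT
vaddr=423: (3,2) not in TLB -> MISS, insert
vaddr=416: (3,2) in TLB -> HIT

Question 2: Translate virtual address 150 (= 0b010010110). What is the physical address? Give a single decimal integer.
vaddr = 150 = 0b010010110
Split: l1_idx=1, l2_idx=1, offset=6
L1[1] = 2
L2[2][1] = 59
paddr = 59 * 16 + 6 = 950

Answer: 950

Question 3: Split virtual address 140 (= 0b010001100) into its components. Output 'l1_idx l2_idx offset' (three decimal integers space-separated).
vaddr = 140 = 0b010001100
  top 2 bits -> l1_idx = 1
  next 3 bits -> l2_idx = 0
  bottom 4 bits -> offset = 12

Answer: 1 0 12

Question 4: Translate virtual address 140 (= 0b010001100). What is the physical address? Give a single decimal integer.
Answer: 1404

Derivation:
vaddr = 140 = 0b010001100
Split: l1_idx=1, l2_idx=0, offset=12
L1[1] = 2
L2[2][0] = 87
paddr = 87 * 16 + 12 = 1404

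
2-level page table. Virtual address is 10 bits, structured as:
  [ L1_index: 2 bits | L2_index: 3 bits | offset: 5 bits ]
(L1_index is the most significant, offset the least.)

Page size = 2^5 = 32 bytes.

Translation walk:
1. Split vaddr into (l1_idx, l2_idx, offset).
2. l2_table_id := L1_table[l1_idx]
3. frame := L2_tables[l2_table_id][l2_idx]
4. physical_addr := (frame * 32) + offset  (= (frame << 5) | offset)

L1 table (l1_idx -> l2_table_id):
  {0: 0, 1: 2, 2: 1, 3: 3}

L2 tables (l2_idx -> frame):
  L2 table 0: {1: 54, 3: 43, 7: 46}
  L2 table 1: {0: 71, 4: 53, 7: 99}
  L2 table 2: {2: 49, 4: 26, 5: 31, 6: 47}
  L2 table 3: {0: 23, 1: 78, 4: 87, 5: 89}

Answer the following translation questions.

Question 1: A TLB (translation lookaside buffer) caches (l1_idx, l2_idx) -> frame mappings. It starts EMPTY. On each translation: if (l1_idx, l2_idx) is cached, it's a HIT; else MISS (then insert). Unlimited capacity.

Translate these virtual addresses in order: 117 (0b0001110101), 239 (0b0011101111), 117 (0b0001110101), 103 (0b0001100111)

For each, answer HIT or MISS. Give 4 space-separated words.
Answer: MISS MISS HIT HIT

Derivation:
vaddr=117: (0,3) not in TLB -> MISS, insert
vaddr=239: (0,7) not in TLB -> MISS, insert
vaddr=117: (0,3) in TLB -> HIT
vaddr=103: (0,3) in TLB -> HIT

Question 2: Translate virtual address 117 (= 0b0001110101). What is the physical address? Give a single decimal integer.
vaddr = 117 = 0b0001110101
Split: l1_idx=0, l2_idx=3, offset=21
L1[0] = 0
L2[0][3] = 43
paddr = 43 * 32 + 21 = 1397

Answer: 1397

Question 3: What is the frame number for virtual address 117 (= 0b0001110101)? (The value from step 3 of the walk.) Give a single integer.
vaddr = 117: l1_idx=0, l2_idx=3
L1[0] = 0; L2[0][3] = 43

Answer: 43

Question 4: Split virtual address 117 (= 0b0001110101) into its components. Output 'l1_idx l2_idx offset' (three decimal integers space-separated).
vaddr = 117 = 0b0001110101
  top 2 bits -> l1_idx = 0
  next 3 bits -> l2_idx = 3
  bottom 5 bits -> offset = 21

Answer: 0 3 21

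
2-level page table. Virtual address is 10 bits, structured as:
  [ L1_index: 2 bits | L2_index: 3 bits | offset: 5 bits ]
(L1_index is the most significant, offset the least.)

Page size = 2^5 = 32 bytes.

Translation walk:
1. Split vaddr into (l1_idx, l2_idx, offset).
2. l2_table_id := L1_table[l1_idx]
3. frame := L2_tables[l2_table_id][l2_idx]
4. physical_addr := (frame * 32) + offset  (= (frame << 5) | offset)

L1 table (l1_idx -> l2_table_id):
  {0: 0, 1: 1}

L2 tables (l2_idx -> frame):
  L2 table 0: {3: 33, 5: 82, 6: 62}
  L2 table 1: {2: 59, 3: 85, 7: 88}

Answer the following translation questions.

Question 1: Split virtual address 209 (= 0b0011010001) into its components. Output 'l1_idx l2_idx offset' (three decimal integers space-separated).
vaddr = 209 = 0b0011010001
  top 2 bits -> l1_idx = 0
  next 3 bits -> l2_idx = 6
  bottom 5 bits -> offset = 17

Answer: 0 6 17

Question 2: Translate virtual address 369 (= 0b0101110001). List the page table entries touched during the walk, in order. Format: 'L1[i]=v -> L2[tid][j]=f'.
vaddr = 369 = 0b0101110001
Split: l1_idx=1, l2_idx=3, offset=17

Answer: L1[1]=1 -> L2[1][3]=85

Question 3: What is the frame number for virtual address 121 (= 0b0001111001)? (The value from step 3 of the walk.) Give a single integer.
Answer: 33

Derivation:
vaddr = 121: l1_idx=0, l2_idx=3
L1[0] = 0; L2[0][3] = 33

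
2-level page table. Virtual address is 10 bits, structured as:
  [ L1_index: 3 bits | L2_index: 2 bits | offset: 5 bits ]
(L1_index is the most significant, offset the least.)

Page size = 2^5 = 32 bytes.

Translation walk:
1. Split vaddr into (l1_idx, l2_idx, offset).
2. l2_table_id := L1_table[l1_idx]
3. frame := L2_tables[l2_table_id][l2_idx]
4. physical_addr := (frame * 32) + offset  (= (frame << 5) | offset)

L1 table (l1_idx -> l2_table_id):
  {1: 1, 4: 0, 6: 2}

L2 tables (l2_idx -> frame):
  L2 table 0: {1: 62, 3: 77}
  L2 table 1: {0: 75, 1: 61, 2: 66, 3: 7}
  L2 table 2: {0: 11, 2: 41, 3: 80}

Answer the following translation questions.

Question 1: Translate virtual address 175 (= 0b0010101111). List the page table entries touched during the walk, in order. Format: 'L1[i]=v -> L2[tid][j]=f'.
vaddr = 175 = 0b0010101111
Split: l1_idx=1, l2_idx=1, offset=15

Answer: L1[1]=1 -> L2[1][1]=61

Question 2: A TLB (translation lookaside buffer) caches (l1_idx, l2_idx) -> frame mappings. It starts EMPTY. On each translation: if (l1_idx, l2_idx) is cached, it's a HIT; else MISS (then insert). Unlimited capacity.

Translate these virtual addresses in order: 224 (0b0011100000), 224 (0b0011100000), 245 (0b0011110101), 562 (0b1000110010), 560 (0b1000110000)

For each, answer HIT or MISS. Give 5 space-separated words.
Answer: MISS HIT HIT MISS HIT

Derivation:
vaddr=224: (1,3) not in TLB -> MISS, insert
vaddr=224: (1,3) in TLB -> HIT
vaddr=245: (1,3) in TLB -> HIT
vaddr=562: (4,1) not in TLB -> MISS, insert
vaddr=560: (4,1) in TLB -> HIT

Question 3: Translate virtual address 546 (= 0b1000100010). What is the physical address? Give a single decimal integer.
Answer: 1986

Derivation:
vaddr = 546 = 0b1000100010
Split: l1_idx=4, l2_idx=1, offset=2
L1[4] = 0
L2[0][1] = 62
paddr = 62 * 32 + 2 = 1986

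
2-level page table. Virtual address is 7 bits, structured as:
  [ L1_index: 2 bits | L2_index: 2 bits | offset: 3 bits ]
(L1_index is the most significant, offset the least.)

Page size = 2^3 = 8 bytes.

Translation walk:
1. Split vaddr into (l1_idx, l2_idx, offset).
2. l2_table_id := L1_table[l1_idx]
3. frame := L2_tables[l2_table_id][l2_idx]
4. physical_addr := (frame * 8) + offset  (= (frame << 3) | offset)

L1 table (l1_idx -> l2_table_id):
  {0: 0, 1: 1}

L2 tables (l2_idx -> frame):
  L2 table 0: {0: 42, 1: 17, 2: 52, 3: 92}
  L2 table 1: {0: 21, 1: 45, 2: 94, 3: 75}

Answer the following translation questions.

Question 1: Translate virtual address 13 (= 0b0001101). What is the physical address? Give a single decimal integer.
vaddr = 13 = 0b0001101
Split: l1_idx=0, l2_idx=1, offset=5
L1[0] = 0
L2[0][1] = 17
paddr = 17 * 8 + 5 = 141

Answer: 141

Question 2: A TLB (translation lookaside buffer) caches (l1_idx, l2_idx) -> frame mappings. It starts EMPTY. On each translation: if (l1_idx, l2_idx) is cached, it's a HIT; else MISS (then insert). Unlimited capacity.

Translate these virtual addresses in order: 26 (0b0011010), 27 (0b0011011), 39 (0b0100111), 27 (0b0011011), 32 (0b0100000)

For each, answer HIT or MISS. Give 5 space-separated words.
Answer: MISS HIT MISS HIT HIT

Derivation:
vaddr=26: (0,3) not in TLB -> MISS, insert
vaddr=27: (0,3) in TLB -> HIT
vaddr=39: (1,0) not in TLB -> MISS, insert
vaddr=27: (0,3) in TLB -> HIT
vaddr=32: (1,0) in TLB -> HIT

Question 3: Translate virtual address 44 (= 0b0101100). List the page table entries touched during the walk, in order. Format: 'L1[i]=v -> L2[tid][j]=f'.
vaddr = 44 = 0b0101100
Split: l1_idx=1, l2_idx=1, offset=4

Answer: L1[1]=1 -> L2[1][1]=45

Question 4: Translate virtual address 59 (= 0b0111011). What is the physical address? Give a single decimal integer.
vaddr = 59 = 0b0111011
Split: l1_idx=1, l2_idx=3, offset=3
L1[1] = 1
L2[1][3] = 75
paddr = 75 * 8 + 3 = 603

Answer: 603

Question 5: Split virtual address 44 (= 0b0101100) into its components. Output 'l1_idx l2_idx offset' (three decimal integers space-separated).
Answer: 1 1 4

Derivation:
vaddr = 44 = 0b0101100
  top 2 bits -> l1_idx = 1
  next 2 bits -> l2_idx = 1
  bottom 3 bits -> offset = 4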